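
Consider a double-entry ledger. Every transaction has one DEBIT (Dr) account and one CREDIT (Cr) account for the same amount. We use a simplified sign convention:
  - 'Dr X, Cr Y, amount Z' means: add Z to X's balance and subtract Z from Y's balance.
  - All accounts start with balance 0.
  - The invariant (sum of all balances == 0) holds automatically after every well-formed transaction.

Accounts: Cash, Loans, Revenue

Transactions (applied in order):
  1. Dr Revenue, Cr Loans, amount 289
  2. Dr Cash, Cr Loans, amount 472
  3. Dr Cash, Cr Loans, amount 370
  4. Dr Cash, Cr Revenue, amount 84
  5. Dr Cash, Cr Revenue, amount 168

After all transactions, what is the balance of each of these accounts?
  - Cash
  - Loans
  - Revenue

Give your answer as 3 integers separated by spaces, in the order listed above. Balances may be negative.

After txn 1 (Dr Revenue, Cr Loans, amount 289): Loans=-289 Revenue=289
After txn 2 (Dr Cash, Cr Loans, amount 472): Cash=472 Loans=-761 Revenue=289
After txn 3 (Dr Cash, Cr Loans, amount 370): Cash=842 Loans=-1131 Revenue=289
After txn 4 (Dr Cash, Cr Revenue, amount 84): Cash=926 Loans=-1131 Revenue=205
After txn 5 (Dr Cash, Cr Revenue, amount 168): Cash=1094 Loans=-1131 Revenue=37

Answer: 1094 -1131 37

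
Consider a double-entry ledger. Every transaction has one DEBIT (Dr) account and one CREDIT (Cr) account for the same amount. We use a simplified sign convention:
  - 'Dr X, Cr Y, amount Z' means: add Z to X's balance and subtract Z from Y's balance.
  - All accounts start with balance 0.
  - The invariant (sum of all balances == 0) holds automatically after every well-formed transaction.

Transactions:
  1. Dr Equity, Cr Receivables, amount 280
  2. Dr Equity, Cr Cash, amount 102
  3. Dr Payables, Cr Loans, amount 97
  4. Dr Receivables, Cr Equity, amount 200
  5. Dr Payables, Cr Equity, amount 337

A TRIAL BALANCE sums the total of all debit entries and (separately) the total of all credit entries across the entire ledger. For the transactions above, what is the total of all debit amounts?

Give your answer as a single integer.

Answer: 1016

Derivation:
Txn 1: debit+=280
Txn 2: debit+=102
Txn 3: debit+=97
Txn 4: debit+=200
Txn 5: debit+=337
Total debits = 1016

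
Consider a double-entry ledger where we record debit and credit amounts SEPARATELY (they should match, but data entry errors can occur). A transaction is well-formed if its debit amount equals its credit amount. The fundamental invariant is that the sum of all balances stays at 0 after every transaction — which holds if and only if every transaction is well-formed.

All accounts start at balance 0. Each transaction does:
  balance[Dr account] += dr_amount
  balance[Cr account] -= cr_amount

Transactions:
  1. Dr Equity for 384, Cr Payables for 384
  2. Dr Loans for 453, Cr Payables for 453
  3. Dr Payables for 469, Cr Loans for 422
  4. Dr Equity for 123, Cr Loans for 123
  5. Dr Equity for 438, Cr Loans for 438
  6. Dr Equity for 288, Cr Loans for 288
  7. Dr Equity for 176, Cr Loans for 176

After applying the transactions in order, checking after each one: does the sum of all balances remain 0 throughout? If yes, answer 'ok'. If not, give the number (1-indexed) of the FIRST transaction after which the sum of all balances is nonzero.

After txn 1: dr=384 cr=384 sum_balances=0
After txn 2: dr=453 cr=453 sum_balances=0
After txn 3: dr=469 cr=422 sum_balances=47
After txn 4: dr=123 cr=123 sum_balances=47
After txn 5: dr=438 cr=438 sum_balances=47
After txn 6: dr=288 cr=288 sum_balances=47
After txn 7: dr=176 cr=176 sum_balances=47

Answer: 3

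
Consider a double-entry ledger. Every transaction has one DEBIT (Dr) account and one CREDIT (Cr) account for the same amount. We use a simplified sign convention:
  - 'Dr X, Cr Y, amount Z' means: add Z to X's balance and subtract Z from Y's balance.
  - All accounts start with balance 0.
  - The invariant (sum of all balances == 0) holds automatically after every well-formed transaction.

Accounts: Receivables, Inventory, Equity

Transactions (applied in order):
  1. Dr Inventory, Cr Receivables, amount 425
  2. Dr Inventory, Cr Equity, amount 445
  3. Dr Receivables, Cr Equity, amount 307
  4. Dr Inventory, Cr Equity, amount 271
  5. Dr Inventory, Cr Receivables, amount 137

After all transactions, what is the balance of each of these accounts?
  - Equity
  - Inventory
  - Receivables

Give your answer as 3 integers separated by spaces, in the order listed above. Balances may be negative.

Answer: -1023 1278 -255

Derivation:
After txn 1 (Dr Inventory, Cr Receivables, amount 425): Inventory=425 Receivables=-425
After txn 2 (Dr Inventory, Cr Equity, amount 445): Equity=-445 Inventory=870 Receivables=-425
After txn 3 (Dr Receivables, Cr Equity, amount 307): Equity=-752 Inventory=870 Receivables=-118
After txn 4 (Dr Inventory, Cr Equity, amount 271): Equity=-1023 Inventory=1141 Receivables=-118
After txn 5 (Dr Inventory, Cr Receivables, amount 137): Equity=-1023 Inventory=1278 Receivables=-255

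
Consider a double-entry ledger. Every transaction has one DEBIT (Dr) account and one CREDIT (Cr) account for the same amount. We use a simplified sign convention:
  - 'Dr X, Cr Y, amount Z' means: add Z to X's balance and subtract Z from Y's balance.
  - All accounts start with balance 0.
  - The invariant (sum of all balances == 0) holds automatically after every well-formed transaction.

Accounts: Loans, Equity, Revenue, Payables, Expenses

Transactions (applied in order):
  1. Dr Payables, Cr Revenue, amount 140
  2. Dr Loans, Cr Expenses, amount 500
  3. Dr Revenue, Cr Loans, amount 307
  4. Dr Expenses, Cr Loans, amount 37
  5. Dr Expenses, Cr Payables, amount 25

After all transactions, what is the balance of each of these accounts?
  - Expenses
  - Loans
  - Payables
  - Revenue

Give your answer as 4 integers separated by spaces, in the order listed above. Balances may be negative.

Answer: -438 156 115 167

Derivation:
After txn 1 (Dr Payables, Cr Revenue, amount 140): Payables=140 Revenue=-140
After txn 2 (Dr Loans, Cr Expenses, amount 500): Expenses=-500 Loans=500 Payables=140 Revenue=-140
After txn 3 (Dr Revenue, Cr Loans, amount 307): Expenses=-500 Loans=193 Payables=140 Revenue=167
After txn 4 (Dr Expenses, Cr Loans, amount 37): Expenses=-463 Loans=156 Payables=140 Revenue=167
After txn 5 (Dr Expenses, Cr Payables, amount 25): Expenses=-438 Loans=156 Payables=115 Revenue=167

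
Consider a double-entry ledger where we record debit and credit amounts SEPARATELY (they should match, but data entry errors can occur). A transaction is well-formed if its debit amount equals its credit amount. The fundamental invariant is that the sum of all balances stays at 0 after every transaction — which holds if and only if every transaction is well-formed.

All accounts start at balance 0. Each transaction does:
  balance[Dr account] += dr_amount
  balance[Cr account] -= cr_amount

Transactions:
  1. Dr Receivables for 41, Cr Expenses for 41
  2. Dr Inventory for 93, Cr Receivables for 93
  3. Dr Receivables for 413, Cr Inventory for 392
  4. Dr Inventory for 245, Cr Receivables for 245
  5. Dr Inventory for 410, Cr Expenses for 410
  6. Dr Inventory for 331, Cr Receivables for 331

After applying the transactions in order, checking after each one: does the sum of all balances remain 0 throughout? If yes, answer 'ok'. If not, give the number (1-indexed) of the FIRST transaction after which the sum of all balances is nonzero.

Answer: 3

Derivation:
After txn 1: dr=41 cr=41 sum_balances=0
After txn 2: dr=93 cr=93 sum_balances=0
After txn 3: dr=413 cr=392 sum_balances=21
After txn 4: dr=245 cr=245 sum_balances=21
After txn 5: dr=410 cr=410 sum_balances=21
After txn 6: dr=331 cr=331 sum_balances=21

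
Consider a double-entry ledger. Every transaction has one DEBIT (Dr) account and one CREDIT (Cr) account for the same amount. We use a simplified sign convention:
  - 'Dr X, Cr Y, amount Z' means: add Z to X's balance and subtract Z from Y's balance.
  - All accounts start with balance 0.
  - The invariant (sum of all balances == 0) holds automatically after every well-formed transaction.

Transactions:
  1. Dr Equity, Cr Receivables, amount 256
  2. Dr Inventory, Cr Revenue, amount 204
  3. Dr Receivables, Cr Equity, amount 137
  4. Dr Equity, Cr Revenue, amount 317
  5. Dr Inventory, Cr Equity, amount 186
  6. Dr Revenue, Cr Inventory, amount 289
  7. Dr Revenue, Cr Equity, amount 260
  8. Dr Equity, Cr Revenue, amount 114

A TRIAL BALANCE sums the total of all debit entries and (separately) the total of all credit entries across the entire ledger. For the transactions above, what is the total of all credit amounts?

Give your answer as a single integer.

Txn 1: credit+=256
Txn 2: credit+=204
Txn 3: credit+=137
Txn 4: credit+=317
Txn 5: credit+=186
Txn 6: credit+=289
Txn 7: credit+=260
Txn 8: credit+=114
Total credits = 1763

Answer: 1763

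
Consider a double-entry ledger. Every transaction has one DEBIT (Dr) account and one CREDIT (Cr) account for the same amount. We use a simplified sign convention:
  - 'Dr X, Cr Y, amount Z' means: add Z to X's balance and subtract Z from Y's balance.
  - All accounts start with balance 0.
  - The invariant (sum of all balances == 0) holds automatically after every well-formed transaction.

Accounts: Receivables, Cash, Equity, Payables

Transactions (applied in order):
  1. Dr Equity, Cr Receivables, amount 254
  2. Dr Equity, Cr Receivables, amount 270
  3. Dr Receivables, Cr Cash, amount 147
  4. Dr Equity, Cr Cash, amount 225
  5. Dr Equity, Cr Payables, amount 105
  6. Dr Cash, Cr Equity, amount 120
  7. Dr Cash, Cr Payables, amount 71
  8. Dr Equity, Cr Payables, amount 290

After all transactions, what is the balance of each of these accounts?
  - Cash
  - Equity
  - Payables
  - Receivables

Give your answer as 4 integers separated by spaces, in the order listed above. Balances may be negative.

Answer: -181 1024 -466 -377

Derivation:
After txn 1 (Dr Equity, Cr Receivables, amount 254): Equity=254 Receivables=-254
After txn 2 (Dr Equity, Cr Receivables, amount 270): Equity=524 Receivables=-524
After txn 3 (Dr Receivables, Cr Cash, amount 147): Cash=-147 Equity=524 Receivables=-377
After txn 4 (Dr Equity, Cr Cash, amount 225): Cash=-372 Equity=749 Receivables=-377
After txn 5 (Dr Equity, Cr Payables, amount 105): Cash=-372 Equity=854 Payables=-105 Receivables=-377
After txn 6 (Dr Cash, Cr Equity, amount 120): Cash=-252 Equity=734 Payables=-105 Receivables=-377
After txn 7 (Dr Cash, Cr Payables, amount 71): Cash=-181 Equity=734 Payables=-176 Receivables=-377
After txn 8 (Dr Equity, Cr Payables, amount 290): Cash=-181 Equity=1024 Payables=-466 Receivables=-377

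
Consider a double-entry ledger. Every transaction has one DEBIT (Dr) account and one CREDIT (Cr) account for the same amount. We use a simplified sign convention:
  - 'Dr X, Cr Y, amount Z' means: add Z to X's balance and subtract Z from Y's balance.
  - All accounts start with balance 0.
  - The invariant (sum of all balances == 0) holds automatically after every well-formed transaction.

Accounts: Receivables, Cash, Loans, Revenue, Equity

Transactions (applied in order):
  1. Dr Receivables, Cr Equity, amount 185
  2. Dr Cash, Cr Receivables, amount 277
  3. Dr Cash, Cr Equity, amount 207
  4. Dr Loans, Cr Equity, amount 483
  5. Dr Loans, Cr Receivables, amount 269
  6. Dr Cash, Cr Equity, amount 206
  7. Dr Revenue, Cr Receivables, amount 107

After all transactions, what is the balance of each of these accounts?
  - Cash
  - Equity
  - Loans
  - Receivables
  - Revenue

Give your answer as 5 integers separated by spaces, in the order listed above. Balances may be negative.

After txn 1 (Dr Receivables, Cr Equity, amount 185): Equity=-185 Receivables=185
After txn 2 (Dr Cash, Cr Receivables, amount 277): Cash=277 Equity=-185 Receivables=-92
After txn 3 (Dr Cash, Cr Equity, amount 207): Cash=484 Equity=-392 Receivables=-92
After txn 4 (Dr Loans, Cr Equity, amount 483): Cash=484 Equity=-875 Loans=483 Receivables=-92
After txn 5 (Dr Loans, Cr Receivables, amount 269): Cash=484 Equity=-875 Loans=752 Receivables=-361
After txn 6 (Dr Cash, Cr Equity, amount 206): Cash=690 Equity=-1081 Loans=752 Receivables=-361
After txn 7 (Dr Revenue, Cr Receivables, amount 107): Cash=690 Equity=-1081 Loans=752 Receivables=-468 Revenue=107

Answer: 690 -1081 752 -468 107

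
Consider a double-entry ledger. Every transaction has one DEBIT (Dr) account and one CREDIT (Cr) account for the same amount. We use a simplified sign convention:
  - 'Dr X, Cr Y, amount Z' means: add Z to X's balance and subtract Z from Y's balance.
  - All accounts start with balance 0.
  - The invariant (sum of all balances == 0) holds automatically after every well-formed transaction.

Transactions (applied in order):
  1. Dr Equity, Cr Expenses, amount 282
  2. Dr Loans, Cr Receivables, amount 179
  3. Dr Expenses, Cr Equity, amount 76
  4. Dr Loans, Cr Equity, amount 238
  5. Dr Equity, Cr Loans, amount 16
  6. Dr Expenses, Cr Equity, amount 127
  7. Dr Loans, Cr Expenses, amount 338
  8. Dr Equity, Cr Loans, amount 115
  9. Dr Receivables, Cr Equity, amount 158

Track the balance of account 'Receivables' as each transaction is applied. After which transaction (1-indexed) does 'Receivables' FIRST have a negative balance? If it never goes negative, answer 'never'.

Answer: 2

Derivation:
After txn 1: Receivables=0
After txn 2: Receivables=-179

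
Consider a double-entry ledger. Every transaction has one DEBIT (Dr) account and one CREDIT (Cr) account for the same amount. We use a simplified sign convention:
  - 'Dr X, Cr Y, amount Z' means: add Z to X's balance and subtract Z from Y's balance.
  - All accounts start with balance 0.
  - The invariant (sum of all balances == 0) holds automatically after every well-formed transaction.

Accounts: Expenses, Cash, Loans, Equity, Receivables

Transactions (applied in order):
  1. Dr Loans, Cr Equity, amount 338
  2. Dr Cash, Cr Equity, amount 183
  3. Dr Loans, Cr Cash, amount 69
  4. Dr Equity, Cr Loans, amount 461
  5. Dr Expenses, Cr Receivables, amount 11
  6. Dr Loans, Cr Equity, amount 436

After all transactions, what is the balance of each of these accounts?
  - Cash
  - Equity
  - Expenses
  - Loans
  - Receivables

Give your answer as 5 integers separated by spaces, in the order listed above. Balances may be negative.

After txn 1 (Dr Loans, Cr Equity, amount 338): Equity=-338 Loans=338
After txn 2 (Dr Cash, Cr Equity, amount 183): Cash=183 Equity=-521 Loans=338
After txn 3 (Dr Loans, Cr Cash, amount 69): Cash=114 Equity=-521 Loans=407
After txn 4 (Dr Equity, Cr Loans, amount 461): Cash=114 Equity=-60 Loans=-54
After txn 5 (Dr Expenses, Cr Receivables, amount 11): Cash=114 Equity=-60 Expenses=11 Loans=-54 Receivables=-11
After txn 6 (Dr Loans, Cr Equity, amount 436): Cash=114 Equity=-496 Expenses=11 Loans=382 Receivables=-11

Answer: 114 -496 11 382 -11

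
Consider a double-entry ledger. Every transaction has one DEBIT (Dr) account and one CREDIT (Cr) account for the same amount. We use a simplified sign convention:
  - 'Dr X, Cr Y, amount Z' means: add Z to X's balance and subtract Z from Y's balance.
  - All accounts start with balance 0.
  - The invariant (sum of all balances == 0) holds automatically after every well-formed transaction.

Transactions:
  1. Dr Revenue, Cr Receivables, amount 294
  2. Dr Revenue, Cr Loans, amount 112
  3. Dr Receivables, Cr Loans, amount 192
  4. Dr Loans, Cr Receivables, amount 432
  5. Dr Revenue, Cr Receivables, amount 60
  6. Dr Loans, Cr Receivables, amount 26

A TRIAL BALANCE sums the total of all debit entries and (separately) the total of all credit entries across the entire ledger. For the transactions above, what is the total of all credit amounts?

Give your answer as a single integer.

Answer: 1116

Derivation:
Txn 1: credit+=294
Txn 2: credit+=112
Txn 3: credit+=192
Txn 4: credit+=432
Txn 5: credit+=60
Txn 6: credit+=26
Total credits = 1116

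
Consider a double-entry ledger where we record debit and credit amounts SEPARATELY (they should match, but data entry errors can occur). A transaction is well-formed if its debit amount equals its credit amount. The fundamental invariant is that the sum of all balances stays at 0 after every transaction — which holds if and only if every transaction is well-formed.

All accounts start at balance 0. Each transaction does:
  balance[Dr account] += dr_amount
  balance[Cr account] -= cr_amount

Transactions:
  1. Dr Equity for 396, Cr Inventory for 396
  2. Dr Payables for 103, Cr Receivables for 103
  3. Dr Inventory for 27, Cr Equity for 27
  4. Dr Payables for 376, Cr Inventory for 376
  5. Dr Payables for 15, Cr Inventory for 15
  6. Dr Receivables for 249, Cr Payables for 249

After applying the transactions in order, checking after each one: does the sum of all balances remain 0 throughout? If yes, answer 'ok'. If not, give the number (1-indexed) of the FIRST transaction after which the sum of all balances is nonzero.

Answer: ok

Derivation:
After txn 1: dr=396 cr=396 sum_balances=0
After txn 2: dr=103 cr=103 sum_balances=0
After txn 3: dr=27 cr=27 sum_balances=0
After txn 4: dr=376 cr=376 sum_balances=0
After txn 5: dr=15 cr=15 sum_balances=0
After txn 6: dr=249 cr=249 sum_balances=0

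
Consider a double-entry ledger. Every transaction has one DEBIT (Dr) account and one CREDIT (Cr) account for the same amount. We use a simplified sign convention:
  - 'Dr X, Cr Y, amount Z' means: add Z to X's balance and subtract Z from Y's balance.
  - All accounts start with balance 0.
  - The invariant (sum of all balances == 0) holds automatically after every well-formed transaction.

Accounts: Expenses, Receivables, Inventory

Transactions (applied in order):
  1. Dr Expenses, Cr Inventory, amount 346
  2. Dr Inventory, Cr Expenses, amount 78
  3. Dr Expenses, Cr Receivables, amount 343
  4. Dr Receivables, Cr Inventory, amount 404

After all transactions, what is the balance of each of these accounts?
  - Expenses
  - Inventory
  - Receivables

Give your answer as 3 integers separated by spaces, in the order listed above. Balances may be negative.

Answer: 611 -672 61

Derivation:
After txn 1 (Dr Expenses, Cr Inventory, amount 346): Expenses=346 Inventory=-346
After txn 2 (Dr Inventory, Cr Expenses, amount 78): Expenses=268 Inventory=-268
After txn 3 (Dr Expenses, Cr Receivables, amount 343): Expenses=611 Inventory=-268 Receivables=-343
After txn 4 (Dr Receivables, Cr Inventory, amount 404): Expenses=611 Inventory=-672 Receivables=61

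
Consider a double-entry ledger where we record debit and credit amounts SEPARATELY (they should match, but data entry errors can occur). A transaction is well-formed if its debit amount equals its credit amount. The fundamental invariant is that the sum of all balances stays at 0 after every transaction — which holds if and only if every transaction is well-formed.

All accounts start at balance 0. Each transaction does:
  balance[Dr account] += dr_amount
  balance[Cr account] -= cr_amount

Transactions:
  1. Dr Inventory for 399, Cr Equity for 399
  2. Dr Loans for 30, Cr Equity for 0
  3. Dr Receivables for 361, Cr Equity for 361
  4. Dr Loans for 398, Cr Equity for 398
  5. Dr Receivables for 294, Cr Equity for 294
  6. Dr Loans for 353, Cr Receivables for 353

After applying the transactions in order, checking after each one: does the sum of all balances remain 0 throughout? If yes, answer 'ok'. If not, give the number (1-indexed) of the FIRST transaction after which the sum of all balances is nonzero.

After txn 1: dr=399 cr=399 sum_balances=0
After txn 2: dr=30 cr=0 sum_balances=30
After txn 3: dr=361 cr=361 sum_balances=30
After txn 4: dr=398 cr=398 sum_balances=30
After txn 5: dr=294 cr=294 sum_balances=30
After txn 6: dr=353 cr=353 sum_balances=30

Answer: 2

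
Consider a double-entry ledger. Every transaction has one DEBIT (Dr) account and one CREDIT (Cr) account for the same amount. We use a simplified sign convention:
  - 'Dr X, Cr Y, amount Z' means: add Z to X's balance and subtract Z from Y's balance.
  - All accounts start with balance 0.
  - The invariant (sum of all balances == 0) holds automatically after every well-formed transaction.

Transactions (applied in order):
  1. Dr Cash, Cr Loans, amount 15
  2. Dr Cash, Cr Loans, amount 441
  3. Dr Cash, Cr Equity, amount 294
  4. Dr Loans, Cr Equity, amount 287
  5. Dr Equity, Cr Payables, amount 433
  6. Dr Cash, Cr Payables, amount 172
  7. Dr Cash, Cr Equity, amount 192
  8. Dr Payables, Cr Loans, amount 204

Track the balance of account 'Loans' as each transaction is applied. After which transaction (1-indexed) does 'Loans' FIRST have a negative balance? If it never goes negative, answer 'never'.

After txn 1: Loans=-15

Answer: 1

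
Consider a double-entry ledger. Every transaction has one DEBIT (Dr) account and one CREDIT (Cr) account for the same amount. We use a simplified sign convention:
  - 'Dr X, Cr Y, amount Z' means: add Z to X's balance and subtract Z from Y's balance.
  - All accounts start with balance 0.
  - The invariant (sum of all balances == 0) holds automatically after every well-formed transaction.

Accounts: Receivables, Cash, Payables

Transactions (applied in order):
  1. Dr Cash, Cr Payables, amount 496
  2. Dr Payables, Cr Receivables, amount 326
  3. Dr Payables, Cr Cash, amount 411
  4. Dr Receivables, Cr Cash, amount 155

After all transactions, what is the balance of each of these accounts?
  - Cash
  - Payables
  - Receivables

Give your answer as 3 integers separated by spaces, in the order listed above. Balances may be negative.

Answer: -70 241 -171

Derivation:
After txn 1 (Dr Cash, Cr Payables, amount 496): Cash=496 Payables=-496
After txn 2 (Dr Payables, Cr Receivables, amount 326): Cash=496 Payables=-170 Receivables=-326
After txn 3 (Dr Payables, Cr Cash, amount 411): Cash=85 Payables=241 Receivables=-326
After txn 4 (Dr Receivables, Cr Cash, amount 155): Cash=-70 Payables=241 Receivables=-171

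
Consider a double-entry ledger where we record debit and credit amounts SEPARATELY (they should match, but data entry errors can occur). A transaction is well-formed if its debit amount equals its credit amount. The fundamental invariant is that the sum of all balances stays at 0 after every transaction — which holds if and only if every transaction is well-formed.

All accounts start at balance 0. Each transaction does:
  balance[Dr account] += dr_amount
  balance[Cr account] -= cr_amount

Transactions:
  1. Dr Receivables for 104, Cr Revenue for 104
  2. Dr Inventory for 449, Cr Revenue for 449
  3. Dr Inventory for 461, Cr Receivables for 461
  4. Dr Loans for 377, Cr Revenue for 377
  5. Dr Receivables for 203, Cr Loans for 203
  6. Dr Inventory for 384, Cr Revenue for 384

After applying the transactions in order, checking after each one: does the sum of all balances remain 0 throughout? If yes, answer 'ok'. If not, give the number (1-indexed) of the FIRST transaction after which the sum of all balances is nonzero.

Answer: ok

Derivation:
After txn 1: dr=104 cr=104 sum_balances=0
After txn 2: dr=449 cr=449 sum_balances=0
After txn 3: dr=461 cr=461 sum_balances=0
After txn 4: dr=377 cr=377 sum_balances=0
After txn 5: dr=203 cr=203 sum_balances=0
After txn 6: dr=384 cr=384 sum_balances=0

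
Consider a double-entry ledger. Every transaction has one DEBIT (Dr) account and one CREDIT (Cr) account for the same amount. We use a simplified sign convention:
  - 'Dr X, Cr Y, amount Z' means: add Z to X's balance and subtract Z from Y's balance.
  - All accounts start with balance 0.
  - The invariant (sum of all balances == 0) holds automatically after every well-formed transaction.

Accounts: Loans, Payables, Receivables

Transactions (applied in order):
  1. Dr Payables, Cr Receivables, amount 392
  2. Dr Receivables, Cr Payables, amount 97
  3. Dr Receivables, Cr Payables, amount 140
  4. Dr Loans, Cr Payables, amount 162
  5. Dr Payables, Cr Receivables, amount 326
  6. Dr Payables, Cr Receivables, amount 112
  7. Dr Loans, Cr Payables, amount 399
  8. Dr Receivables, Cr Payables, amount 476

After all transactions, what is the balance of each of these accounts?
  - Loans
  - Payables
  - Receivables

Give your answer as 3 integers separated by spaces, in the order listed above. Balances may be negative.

After txn 1 (Dr Payables, Cr Receivables, amount 392): Payables=392 Receivables=-392
After txn 2 (Dr Receivables, Cr Payables, amount 97): Payables=295 Receivables=-295
After txn 3 (Dr Receivables, Cr Payables, amount 140): Payables=155 Receivables=-155
After txn 4 (Dr Loans, Cr Payables, amount 162): Loans=162 Payables=-7 Receivables=-155
After txn 5 (Dr Payables, Cr Receivables, amount 326): Loans=162 Payables=319 Receivables=-481
After txn 6 (Dr Payables, Cr Receivables, amount 112): Loans=162 Payables=431 Receivables=-593
After txn 7 (Dr Loans, Cr Payables, amount 399): Loans=561 Payables=32 Receivables=-593
After txn 8 (Dr Receivables, Cr Payables, amount 476): Loans=561 Payables=-444 Receivables=-117

Answer: 561 -444 -117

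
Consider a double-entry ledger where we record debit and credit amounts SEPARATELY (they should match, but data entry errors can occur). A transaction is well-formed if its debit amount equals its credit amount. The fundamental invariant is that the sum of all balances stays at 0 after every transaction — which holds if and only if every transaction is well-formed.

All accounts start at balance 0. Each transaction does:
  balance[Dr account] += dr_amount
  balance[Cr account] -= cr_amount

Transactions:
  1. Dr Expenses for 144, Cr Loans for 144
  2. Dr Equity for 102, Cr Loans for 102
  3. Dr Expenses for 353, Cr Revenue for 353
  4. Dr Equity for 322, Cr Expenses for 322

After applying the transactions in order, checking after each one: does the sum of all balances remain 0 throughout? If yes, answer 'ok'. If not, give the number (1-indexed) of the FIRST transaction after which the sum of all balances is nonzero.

After txn 1: dr=144 cr=144 sum_balances=0
After txn 2: dr=102 cr=102 sum_balances=0
After txn 3: dr=353 cr=353 sum_balances=0
After txn 4: dr=322 cr=322 sum_balances=0

Answer: ok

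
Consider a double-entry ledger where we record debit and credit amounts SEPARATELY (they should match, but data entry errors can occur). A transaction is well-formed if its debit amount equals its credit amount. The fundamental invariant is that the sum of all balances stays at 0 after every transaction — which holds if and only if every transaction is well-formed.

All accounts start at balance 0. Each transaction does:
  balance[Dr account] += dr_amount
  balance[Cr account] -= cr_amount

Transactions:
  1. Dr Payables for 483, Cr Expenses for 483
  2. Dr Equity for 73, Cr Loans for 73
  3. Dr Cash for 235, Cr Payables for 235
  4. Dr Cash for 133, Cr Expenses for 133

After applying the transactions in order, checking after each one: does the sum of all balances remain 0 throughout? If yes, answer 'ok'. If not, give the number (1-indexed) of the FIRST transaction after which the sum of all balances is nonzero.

Answer: ok

Derivation:
After txn 1: dr=483 cr=483 sum_balances=0
After txn 2: dr=73 cr=73 sum_balances=0
After txn 3: dr=235 cr=235 sum_balances=0
After txn 4: dr=133 cr=133 sum_balances=0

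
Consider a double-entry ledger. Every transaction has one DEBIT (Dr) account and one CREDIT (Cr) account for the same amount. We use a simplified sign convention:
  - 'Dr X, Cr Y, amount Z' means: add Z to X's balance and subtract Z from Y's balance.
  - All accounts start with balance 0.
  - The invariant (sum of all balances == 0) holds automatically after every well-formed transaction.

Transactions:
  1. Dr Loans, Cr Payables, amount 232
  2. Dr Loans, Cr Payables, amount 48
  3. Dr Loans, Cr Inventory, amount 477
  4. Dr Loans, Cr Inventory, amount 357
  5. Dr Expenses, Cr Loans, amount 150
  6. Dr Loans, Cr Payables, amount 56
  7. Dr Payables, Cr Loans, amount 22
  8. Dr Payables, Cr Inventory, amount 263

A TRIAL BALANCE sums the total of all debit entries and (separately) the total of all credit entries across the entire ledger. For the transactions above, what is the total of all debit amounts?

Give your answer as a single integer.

Txn 1: debit+=232
Txn 2: debit+=48
Txn 3: debit+=477
Txn 4: debit+=357
Txn 5: debit+=150
Txn 6: debit+=56
Txn 7: debit+=22
Txn 8: debit+=263
Total debits = 1605

Answer: 1605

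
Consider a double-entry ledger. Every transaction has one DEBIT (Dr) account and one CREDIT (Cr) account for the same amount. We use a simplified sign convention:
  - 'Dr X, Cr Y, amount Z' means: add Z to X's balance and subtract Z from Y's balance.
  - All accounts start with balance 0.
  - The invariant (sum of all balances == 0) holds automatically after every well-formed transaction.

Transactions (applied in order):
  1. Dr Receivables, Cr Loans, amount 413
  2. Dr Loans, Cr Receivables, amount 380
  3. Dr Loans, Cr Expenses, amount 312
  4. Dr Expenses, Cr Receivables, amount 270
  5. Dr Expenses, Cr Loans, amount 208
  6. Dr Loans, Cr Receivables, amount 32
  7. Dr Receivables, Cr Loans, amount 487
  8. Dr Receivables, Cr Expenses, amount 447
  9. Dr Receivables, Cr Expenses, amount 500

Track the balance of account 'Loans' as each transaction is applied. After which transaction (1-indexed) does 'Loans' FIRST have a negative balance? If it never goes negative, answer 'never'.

Answer: 1

Derivation:
After txn 1: Loans=-413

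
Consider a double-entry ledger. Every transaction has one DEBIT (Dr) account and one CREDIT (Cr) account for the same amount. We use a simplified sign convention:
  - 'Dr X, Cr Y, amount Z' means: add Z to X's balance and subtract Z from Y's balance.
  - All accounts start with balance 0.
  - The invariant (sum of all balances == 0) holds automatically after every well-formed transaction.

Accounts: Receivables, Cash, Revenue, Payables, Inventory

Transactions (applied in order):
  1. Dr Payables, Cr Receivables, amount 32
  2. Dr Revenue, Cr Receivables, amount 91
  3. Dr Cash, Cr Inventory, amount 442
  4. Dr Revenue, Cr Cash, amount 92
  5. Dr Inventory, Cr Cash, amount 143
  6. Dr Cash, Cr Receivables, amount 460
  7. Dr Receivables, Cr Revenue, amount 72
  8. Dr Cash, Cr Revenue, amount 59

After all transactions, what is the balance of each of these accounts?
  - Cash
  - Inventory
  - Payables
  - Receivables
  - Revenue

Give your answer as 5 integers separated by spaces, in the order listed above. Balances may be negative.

After txn 1 (Dr Payables, Cr Receivables, amount 32): Payables=32 Receivables=-32
After txn 2 (Dr Revenue, Cr Receivables, amount 91): Payables=32 Receivables=-123 Revenue=91
After txn 3 (Dr Cash, Cr Inventory, amount 442): Cash=442 Inventory=-442 Payables=32 Receivables=-123 Revenue=91
After txn 4 (Dr Revenue, Cr Cash, amount 92): Cash=350 Inventory=-442 Payables=32 Receivables=-123 Revenue=183
After txn 5 (Dr Inventory, Cr Cash, amount 143): Cash=207 Inventory=-299 Payables=32 Receivables=-123 Revenue=183
After txn 6 (Dr Cash, Cr Receivables, amount 460): Cash=667 Inventory=-299 Payables=32 Receivables=-583 Revenue=183
After txn 7 (Dr Receivables, Cr Revenue, amount 72): Cash=667 Inventory=-299 Payables=32 Receivables=-511 Revenue=111
After txn 8 (Dr Cash, Cr Revenue, amount 59): Cash=726 Inventory=-299 Payables=32 Receivables=-511 Revenue=52

Answer: 726 -299 32 -511 52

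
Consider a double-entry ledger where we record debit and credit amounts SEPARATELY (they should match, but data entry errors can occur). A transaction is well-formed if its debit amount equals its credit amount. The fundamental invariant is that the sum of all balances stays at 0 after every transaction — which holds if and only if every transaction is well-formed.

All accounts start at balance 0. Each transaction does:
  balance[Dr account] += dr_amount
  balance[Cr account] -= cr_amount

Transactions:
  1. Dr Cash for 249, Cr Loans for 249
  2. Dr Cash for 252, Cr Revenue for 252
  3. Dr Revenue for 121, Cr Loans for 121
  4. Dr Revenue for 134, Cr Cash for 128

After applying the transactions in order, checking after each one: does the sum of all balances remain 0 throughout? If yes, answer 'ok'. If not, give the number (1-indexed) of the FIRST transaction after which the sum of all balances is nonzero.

After txn 1: dr=249 cr=249 sum_balances=0
After txn 2: dr=252 cr=252 sum_balances=0
After txn 3: dr=121 cr=121 sum_balances=0
After txn 4: dr=134 cr=128 sum_balances=6

Answer: 4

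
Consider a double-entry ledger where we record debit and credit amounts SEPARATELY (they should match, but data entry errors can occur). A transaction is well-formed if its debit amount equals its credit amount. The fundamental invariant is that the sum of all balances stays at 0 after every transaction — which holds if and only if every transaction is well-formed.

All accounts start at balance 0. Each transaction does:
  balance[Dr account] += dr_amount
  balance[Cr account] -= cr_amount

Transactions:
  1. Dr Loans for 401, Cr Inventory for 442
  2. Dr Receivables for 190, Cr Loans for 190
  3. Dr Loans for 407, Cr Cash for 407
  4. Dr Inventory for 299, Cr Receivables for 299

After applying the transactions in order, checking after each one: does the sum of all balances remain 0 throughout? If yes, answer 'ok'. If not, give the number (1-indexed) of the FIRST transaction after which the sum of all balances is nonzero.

Answer: 1

Derivation:
After txn 1: dr=401 cr=442 sum_balances=-41
After txn 2: dr=190 cr=190 sum_balances=-41
After txn 3: dr=407 cr=407 sum_balances=-41
After txn 4: dr=299 cr=299 sum_balances=-41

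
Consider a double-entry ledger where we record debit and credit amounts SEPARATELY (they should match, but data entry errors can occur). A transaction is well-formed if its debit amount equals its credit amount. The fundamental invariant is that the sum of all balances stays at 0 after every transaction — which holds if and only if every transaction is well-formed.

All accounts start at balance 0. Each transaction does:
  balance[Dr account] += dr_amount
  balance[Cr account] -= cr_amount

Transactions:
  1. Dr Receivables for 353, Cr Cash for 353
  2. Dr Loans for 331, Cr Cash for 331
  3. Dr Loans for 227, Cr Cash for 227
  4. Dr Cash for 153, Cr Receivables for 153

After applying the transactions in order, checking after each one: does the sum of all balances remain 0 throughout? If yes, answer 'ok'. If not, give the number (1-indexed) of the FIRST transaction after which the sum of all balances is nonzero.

After txn 1: dr=353 cr=353 sum_balances=0
After txn 2: dr=331 cr=331 sum_balances=0
After txn 3: dr=227 cr=227 sum_balances=0
After txn 4: dr=153 cr=153 sum_balances=0

Answer: ok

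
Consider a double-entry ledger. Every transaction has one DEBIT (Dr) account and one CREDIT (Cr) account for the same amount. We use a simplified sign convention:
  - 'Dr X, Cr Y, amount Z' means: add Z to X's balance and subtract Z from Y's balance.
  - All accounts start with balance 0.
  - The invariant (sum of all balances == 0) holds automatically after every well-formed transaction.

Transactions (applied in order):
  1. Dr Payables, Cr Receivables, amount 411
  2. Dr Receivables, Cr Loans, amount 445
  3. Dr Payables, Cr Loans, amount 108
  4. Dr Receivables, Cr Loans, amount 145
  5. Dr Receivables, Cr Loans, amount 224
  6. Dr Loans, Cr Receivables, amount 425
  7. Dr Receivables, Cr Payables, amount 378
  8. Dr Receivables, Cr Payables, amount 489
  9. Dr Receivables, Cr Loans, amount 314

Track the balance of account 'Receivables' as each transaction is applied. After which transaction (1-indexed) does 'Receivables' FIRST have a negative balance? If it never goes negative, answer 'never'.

Answer: 1

Derivation:
After txn 1: Receivables=-411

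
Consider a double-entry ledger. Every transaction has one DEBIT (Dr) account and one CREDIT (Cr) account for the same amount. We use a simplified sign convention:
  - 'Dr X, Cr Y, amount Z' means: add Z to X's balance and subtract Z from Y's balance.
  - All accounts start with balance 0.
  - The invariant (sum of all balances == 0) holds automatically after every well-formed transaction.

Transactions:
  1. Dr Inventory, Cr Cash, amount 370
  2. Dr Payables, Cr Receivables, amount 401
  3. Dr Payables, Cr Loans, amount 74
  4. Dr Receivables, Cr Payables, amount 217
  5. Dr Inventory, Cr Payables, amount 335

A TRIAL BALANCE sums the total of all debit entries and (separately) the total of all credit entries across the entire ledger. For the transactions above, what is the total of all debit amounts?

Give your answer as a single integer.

Txn 1: debit+=370
Txn 2: debit+=401
Txn 3: debit+=74
Txn 4: debit+=217
Txn 5: debit+=335
Total debits = 1397

Answer: 1397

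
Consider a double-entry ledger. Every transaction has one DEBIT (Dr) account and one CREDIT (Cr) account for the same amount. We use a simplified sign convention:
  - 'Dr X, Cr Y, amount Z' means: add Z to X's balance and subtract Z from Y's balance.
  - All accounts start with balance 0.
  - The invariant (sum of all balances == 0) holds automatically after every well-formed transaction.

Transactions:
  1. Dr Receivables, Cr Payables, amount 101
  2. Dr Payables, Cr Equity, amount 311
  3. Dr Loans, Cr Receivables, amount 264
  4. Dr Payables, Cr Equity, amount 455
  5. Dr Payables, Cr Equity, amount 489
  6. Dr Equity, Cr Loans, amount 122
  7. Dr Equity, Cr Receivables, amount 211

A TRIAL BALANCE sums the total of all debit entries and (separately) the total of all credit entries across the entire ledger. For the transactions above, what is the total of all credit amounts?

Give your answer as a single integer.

Answer: 1953

Derivation:
Txn 1: credit+=101
Txn 2: credit+=311
Txn 3: credit+=264
Txn 4: credit+=455
Txn 5: credit+=489
Txn 6: credit+=122
Txn 7: credit+=211
Total credits = 1953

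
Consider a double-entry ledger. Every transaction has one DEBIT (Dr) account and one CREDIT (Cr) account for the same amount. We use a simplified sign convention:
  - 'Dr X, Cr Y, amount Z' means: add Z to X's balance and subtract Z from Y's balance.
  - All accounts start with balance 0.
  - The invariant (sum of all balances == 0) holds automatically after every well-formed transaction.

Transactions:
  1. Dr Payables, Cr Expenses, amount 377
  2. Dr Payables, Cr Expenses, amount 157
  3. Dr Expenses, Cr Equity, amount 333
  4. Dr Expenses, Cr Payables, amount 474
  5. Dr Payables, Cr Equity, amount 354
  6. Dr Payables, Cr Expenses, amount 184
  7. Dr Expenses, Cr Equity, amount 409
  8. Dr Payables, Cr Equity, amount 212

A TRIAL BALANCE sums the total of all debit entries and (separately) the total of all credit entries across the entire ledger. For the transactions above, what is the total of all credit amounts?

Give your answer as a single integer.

Txn 1: credit+=377
Txn 2: credit+=157
Txn 3: credit+=333
Txn 4: credit+=474
Txn 5: credit+=354
Txn 6: credit+=184
Txn 7: credit+=409
Txn 8: credit+=212
Total credits = 2500

Answer: 2500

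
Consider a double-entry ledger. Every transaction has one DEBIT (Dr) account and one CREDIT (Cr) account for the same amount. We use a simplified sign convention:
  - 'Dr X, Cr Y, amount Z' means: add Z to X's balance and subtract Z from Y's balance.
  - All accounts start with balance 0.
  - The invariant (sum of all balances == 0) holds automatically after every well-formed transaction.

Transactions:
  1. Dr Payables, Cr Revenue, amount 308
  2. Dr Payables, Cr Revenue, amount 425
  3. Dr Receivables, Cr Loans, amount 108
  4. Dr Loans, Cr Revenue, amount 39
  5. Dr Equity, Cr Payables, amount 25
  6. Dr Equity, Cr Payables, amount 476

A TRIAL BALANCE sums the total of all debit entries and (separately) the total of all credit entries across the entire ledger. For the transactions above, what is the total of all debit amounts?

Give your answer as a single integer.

Answer: 1381

Derivation:
Txn 1: debit+=308
Txn 2: debit+=425
Txn 3: debit+=108
Txn 4: debit+=39
Txn 5: debit+=25
Txn 6: debit+=476
Total debits = 1381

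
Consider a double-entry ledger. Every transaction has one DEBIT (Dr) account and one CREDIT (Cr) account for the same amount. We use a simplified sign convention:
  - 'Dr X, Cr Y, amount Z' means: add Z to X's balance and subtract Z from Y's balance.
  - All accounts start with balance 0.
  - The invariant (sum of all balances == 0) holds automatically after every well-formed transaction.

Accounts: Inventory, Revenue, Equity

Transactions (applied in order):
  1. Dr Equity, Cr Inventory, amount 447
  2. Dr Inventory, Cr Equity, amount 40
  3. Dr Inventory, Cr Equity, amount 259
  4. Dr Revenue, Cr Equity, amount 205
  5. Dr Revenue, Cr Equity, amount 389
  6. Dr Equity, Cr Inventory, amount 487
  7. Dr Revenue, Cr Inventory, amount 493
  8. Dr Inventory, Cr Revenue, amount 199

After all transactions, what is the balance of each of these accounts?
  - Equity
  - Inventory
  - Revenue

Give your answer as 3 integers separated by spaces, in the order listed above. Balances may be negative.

Answer: 41 -929 888

Derivation:
After txn 1 (Dr Equity, Cr Inventory, amount 447): Equity=447 Inventory=-447
After txn 2 (Dr Inventory, Cr Equity, amount 40): Equity=407 Inventory=-407
After txn 3 (Dr Inventory, Cr Equity, amount 259): Equity=148 Inventory=-148
After txn 4 (Dr Revenue, Cr Equity, amount 205): Equity=-57 Inventory=-148 Revenue=205
After txn 5 (Dr Revenue, Cr Equity, amount 389): Equity=-446 Inventory=-148 Revenue=594
After txn 6 (Dr Equity, Cr Inventory, amount 487): Equity=41 Inventory=-635 Revenue=594
After txn 7 (Dr Revenue, Cr Inventory, amount 493): Equity=41 Inventory=-1128 Revenue=1087
After txn 8 (Dr Inventory, Cr Revenue, amount 199): Equity=41 Inventory=-929 Revenue=888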